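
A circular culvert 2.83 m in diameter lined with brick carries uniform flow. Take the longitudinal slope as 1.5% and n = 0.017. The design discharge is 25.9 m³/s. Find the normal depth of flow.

y_n = 1.78 m

Manning's equation rearranged: A R^(2/3) = nQ / (1·√S) = 0.017 × 25.9 / (√0.015) = 3.595.
Try y = 1.39 m: A R^(2/3) = 2.422 — short.
Try y = 2.07 m: A R^(2/3) = 4.42 — over.
Try y = 1.78 m: A R^(2/3) = 3.602 — ≈ 3.595.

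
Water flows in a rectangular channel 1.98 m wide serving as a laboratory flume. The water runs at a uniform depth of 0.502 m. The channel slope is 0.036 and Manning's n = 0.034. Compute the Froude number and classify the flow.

Flow area A = b·y = 1.98 × 0.502 = 0.994 m². Wetted perimeter P = b + 2y = 1.98 + 2×0.502 = 2.984 m.
Hydraulic radius R = A/P = 0.994/2.984 = 0.3331 m.
V = (1/n) R^(2/3) √S = (1/0.034) × 0.3331^(2/3) × √0.036 = 2.682 m/s. Hydraulic depth D_h = A/T = 0.994/1.98 = 0.502 m.
Froude number Fr = V/√(g·D_h) = 2.682/√(9.81×0.502) = 1.21, which is greater than 1, so the flow is supercritical.

supercritical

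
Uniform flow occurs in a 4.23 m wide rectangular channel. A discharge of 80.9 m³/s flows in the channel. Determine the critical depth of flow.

For a rectangular channel, critical depth y_c = (q²/g)^(1/3) where q = Q/b = 80.9/4.23 = 19.13 m²/s.
So y_c = (19.13²/9.81)^(1/3) = 3.34 m.

y_c = 3.34 m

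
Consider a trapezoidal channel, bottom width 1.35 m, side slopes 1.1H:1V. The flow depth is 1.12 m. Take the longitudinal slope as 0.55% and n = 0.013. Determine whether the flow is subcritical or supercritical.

With bottom width b = 1.35 m and side slope z = 1.1: A = (b + zy)y = (1.35 + 1.1×1.12)×1.12 = 2.892 m²; P = b + 2y√(1+z²) = 1.35 + 2×1.12×1.487 = 4.68 m.
Hydraulic radius R = A/P = 2.892/4.68 = 0.6179 m.
V = (1/n) R^(2/3) √S = (1/0.013) × 0.6179^(2/3) × √0.0055 = 4.139 m/s. Hydraulic depth D_h = A/T = 2.892/3.814 = 0.7582 m.
Froude number Fr = V/√(g·D_h) = 4.139/√(9.81×0.7582) = 1.52, which is greater than 1, so the flow is supercritical.

supercritical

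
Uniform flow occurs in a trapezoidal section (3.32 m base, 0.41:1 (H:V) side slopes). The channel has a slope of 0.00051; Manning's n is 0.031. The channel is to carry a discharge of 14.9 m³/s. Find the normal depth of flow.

y_n = 3.35 m

Manning's equation rearranged: A R^(2/3) = nQ / (1·√S) = 0.031 × 14.9 / (√0.00051) = 20.45.
Trying y = 2.73 m: A R^(2/3) = 14.54 — low.
Trying y = 3.7 m: A R^(2/3) = 24.29 — high.
Trying y = 3.35 m: A R^(2/3) = 20.5 — close enough.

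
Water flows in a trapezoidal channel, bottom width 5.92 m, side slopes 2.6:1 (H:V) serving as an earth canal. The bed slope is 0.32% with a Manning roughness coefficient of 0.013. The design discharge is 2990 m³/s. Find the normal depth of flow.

y_n = 8.72 m

Manning's equation rearranged: A R^(2/3) = nQ / (1·√S) = 0.013 × 2990 / (√0.0032) = 687.1.
At y = 6.53 m: A R^(2/3) = 347 — low.
At y = 10 m: A R^(2/3) = 955.5 — high.
At y = 8.72 m: A R^(2/3) = 687.1 — close enough.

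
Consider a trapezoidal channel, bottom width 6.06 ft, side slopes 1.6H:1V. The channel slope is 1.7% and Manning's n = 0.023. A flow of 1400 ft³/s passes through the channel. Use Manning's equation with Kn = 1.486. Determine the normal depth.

y_n = 5.42 ft

Manning's equation rearranged: A R^(2/3) = nQ / (1.486·√S) = 0.023 × 1400 / (1.486 × √0.017) = 166.2.
Trying y = 3.98 ft: A R^(2/3) = 87.35 — too small.
Trying y = 5.42 ft: A R^(2/3) = 166.5 — matches.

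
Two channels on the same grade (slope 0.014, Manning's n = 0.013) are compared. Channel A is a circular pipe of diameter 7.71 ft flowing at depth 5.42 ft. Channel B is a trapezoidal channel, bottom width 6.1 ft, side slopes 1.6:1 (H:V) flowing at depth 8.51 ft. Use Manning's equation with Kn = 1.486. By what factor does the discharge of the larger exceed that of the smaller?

Channel A: For a circular section of diameter D = 7.71 ft at depth y = 5.42 ft, the central angle is θ = 2 arccos(1 − 2y/D) = 3.978 rad. Then A = (D²/8)(θ − sin θ) = 35.07 ft² and P = Dθ/2 = 15.33 ft. Hydraulic radius R = A/P = 35.07/15.33 = 2.287 ft. Q_A = (1.486/0.013)·35.07·2.287^(2/3)·√0.014 = 823.4 ft³/s.
Channel B: With bottom width b = 6.1 ft and side slope z = 1.6: A = (b + zy)y = (6.1 + 1.6×8.51)×8.51 = 167.8 ft²; P = b + 2y√(1+z²) = 6.1 + 2×8.51×1.887 = 38.21 ft. Hydraulic radius R = A/P = 167.8/38.21 = 4.391 ft. Q_B = (1.486/0.013)·167.8·4.391^(2/3)·√0.014 = 6085 ft³/s.
The larger discharge is 6085 ft³/s and the smaller is 823.4 ft³/s; the ratio is 7.39.

7.39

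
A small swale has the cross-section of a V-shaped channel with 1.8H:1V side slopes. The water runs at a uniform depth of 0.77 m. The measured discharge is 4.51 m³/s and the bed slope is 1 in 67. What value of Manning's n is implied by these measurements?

For a triangular section with side slope z = 1.8: A = zy² = 1.8×0.77² = 1.067 m²; P = 2y√(1+z²) = 2×0.77×2.059 = 3.171 m.
Hydraulic radius R = A/P = 1.067/3.171 = 0.3366 m.
Rearranging Manning's equation: n = (1/Q) A R^(2/3) S^(1/2) = (1/4.51) × 1.067 × 0.3366^(2/3) × √0.01493 = 0.014.

n = 0.014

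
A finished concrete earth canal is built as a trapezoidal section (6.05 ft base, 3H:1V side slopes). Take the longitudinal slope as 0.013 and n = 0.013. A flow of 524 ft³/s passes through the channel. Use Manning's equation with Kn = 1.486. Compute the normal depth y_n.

y_n = 2.36 ft

Manning's equation rearranged: A R^(2/3) = nQ / (1.486·√S) = 0.013 × 524 / (1.486 × √0.013) = 40.21.
At y = 2.75 ft: A R^(2/3) = 55.52 — over.
At y = 1.62 ft: A R^(2/3) = 18.66 — short.
At y = 2.36 ft: A R^(2/3) = 40.19 — matches.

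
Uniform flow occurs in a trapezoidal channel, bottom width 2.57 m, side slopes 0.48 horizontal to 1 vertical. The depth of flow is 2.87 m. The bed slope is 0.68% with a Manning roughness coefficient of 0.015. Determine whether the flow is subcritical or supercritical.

supercritical

With bottom width b = 2.57 m and side slope z = 0.48: A = (b + zy)y = (2.57 + 0.48×2.87)×2.87 = 11.33 m²; P = b + 2y√(1+z²) = 2.57 + 2×2.87×1.109 = 8.937 m.
Hydraulic radius R = A/P = 11.33/8.937 = 1.268 m.
V = (1/n) R^(2/3) √S = (1/0.015) × 1.268^(2/3) × √0.0068 = 6.439 m/s. Hydraulic depth D_h = A/T = 11.33/5.325 = 2.128 m.
Froude number Fr = V/√(g·D_h) = 6.439/√(9.81×2.128) = 1.41, which is greater than 1, so the flow is supercritical.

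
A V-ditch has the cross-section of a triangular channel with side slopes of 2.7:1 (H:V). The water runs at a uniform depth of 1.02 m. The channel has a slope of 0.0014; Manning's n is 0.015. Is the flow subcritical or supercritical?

subcritical

For a triangular section with side slope z = 2.7: A = zy² = 2.7×1.02² = 2.809 m²; P = 2y√(1+z²) = 2×1.02×2.879 = 5.874 m.
Hydraulic radius R = A/P = 2.809/5.874 = 0.4783 m.
V = (1/n) R^(2/3) √S = (1/0.015) × 0.4783^(2/3) × √0.0014 = 1.525 m/s. Hydraulic depth D_h = A/T = 2.809/5.508 = 0.51 m.
Froude number Fr = V/√(g·D_h) = 1.525/√(9.81×0.51) = 0.682, which is less than 1, so the flow is subcritical.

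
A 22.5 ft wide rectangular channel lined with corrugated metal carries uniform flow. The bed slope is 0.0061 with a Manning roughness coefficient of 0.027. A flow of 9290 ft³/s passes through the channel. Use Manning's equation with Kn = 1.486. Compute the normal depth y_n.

Manning's equation rearranged: A R^(2/3) = nQ / (1.486·√S) = 0.027 × 9290 / (1.486 × √0.0061) = 2161.
Try y = 17.5 ft: A R^(2/3) = 1420 — low.
Try y = 26.7 ft: A R^(2/3) = 2386 — high.
Try y = 24.6 ft: A R^(2/3) = 2162 — ≈ 2161.

y_n = 24.6 ft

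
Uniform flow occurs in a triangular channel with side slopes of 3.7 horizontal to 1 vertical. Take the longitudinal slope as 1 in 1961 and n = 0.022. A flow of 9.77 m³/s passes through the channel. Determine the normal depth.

y_n = 1.71 m

Manning's equation rearranged: A R^(2/3) = nQ / (1·√S) = 0.022 × 9.77 / (√0.0005099) = 9.518.
At y = 1.92 m: A R^(2/3) = 12.97 — over.
At y = 1.41 m: A R^(2/3) = 5.691 — short.
At y = 1.71 m: A R^(2/3) = 9.52 — close enough.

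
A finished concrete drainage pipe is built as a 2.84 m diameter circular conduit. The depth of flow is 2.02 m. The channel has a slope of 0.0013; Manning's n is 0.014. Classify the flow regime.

subcritical

For a circular section of diameter D = 2.84 m at depth y = 2.02 m, the central angle is θ = 2 arccos(1 − 2y/D) = 4.014 rad. Then A = (D²/8)(θ − sin θ) = 4.819 m² and P = Dθ/2 = 5.7 m.
Hydraulic radius R = A/P = 4.819/5.7 = 0.8455 m.
V = (1/n) R^(2/3) √S = (1/0.014) × 0.8455^(2/3) × √0.0013 = 2.303 m/s. Hydraulic depth D_h = A/T = 4.819/2.574 = 1.872 m.
Froude number Fr = V/√(g·D_h) = 2.303/√(9.81×1.872) = 0.537, which is less than 1, so the flow is subcritical.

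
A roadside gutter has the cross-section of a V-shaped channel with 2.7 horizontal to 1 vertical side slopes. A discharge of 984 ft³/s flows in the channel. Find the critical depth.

y_c = 6.07 ft

At critical depth, Q² T / (g A³) = 1, i.e. A³/T = Q²/g = 984²/32.2 = 30070.
Trying y = 6.76 ft: A³/T = 51460 — too large.
Trying y = 5.13 ft: A³/T = 12950 — too small.
Trying y = 6.07 ft: A³/T = 30040 — close enough.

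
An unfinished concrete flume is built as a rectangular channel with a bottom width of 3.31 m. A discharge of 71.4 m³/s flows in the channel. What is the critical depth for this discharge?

For a rectangular channel, critical depth y_c = (q²/g)^(1/3) where q = Q/b = 71.4/3.31 = 21.57 m²/s.
So y_c = (21.57²/9.81)^(1/3) = 3.62 m.

y_c = 3.62 m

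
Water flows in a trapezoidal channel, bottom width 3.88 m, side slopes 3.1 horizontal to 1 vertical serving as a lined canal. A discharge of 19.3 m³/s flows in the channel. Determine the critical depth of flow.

y_c = 1.03 m

At critical depth, Q² T / (g A³) = 1, i.e. A³/T = Q²/g = 19.3²/9.81 = 37.97.
At y = 0.848 m: A³/T = 18.4 — short.
At y = 1.32 m: A³/T = 96.59 — over.
At y = 1.03 m: A³/T = 37.66 — ≈ 37.97.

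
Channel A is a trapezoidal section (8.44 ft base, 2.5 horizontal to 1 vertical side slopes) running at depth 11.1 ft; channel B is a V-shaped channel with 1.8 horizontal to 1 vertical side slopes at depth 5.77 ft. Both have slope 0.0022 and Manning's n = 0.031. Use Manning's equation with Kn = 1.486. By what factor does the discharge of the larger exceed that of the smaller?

Channel A: With bottom width b = 8.44 ft and side slope z = 2.5: A = (b + zy)y = (8.44 + 2.5×11.1)×11.1 = 401.7 ft²; P = b + 2y√(1+z²) = 8.44 + 2×11.1×2.693 = 68.22 ft. Hydraulic radius R = A/P = 401.7/68.22 = 5.889 ft. Q_A = (1.486/0.031)·401.7·5.889^(2/3)·√0.0022 = 2945 ft³/s.
Channel B: For a triangular section with side slope z = 1.8: A = zy² = 1.8×5.77² = 59.93 ft²; P = 2y√(1+z²) = 2×5.77×2.059 = 23.76 ft. Hydraulic radius R = A/P = 59.93/23.76 = 2.522 ft. Q_B = (1.486/0.031)·59.93·2.522^(2/3)·√0.0022 = 249.6 ft³/s.
The larger discharge is 2945 ft³/s and the smaller is 249.6 ft³/s; the ratio is 11.8.

11.8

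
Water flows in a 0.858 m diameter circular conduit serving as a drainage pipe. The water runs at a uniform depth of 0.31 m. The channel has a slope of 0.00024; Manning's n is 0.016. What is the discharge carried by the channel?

For a circular section of diameter D = 0.858 m at depth y = 0.31 m, the central angle is θ = 2 arccos(1 − 2y/D) = 2.579 rad. Then A = (D²/8)(θ − sin θ) = 0.1883 m² and P = Dθ/2 = 1.107 m.
Hydraulic radius R = A/P = 0.1883/1.107 = 0.1702 m.
Manning's equation: Q = (1/n) A R^(2/3) S^(1/2) = (1/0.016) × 0.1883 × 0.1702^(2/3) × 0.00024^(1/2) = 0.056 m³/s.

Q = 0.056 m³/s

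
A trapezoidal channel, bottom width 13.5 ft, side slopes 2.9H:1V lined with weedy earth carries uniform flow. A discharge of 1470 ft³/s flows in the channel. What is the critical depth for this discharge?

y_c = 5.05 ft

At critical depth, Q² T / (g A³) = 1, i.e. A³/T = Q²/g = 1470²/32.2 = 67110.
Trying y = 5.79 ft: A³/T = 114600 — too large.
Trying y = 5.05 ft: A³/T = 67100 — matches.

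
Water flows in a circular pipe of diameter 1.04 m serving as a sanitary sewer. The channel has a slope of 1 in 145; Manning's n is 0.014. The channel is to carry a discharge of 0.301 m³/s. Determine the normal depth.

y_n = 0.269 m

Manning's equation rearranged: A R^(2/3) = nQ / (1·√S) = 0.014 × 0.301 / (√0.006897) = 0.05074.
At y = 0.308 m: A R^(2/3) = 0.06609 — too large.
At y = 0.192 m: A R^(2/3) = 0.02576 — too small.
At y = 0.269 m: A R^(2/3) = 0.0507 — close enough.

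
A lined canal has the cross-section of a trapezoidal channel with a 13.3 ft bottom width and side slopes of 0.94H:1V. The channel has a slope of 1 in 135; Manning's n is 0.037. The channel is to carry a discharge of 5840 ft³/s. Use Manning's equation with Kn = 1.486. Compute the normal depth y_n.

y_n = 15.5 ft

Manning's equation rearranged: A R^(2/3) = nQ / (1.486·√S) = 0.037 × 5840 / (1.486 × √0.007407) = 1690.
At y = 17.5 ft: A R^(2/3) = 2166 — over.
At y = 15.5 ft: A R^(2/3) = 1690 — ≈ 1690.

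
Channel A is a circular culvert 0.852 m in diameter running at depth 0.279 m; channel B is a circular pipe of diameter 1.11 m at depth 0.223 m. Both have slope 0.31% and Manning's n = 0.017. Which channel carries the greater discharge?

Channel A: For a circular section of diameter D = 0.852 m at depth y = 0.279 m, the central angle is θ = 2 arccos(1 − 2y/D) = 2.437 rad. Then A = (D²/8)(θ − sin θ) = 0.1623 m² and P = Dθ/2 = 1.038 m. Hydraulic radius R = A/P = 0.1623/1.038 = 0.1564 m. Q_A = (1/0.017)·0.1623·0.1564^(2/3)·√0.0031 = 0.1543 m³/s.
Channel B: For a circular section of diameter D = 1.11 m at depth y = 0.223 m, the central angle is θ = 2 arccos(1 − 2y/D) = 1.859 rad. Then A = (D²/8)(θ − sin θ) = 0.1387 m² and P = Dθ/2 = 1.032 m. Hydraulic radius R = A/P = 0.1387/1.032 = 0.1344 m. Q_B = (1/0.017)·0.1387·0.1344^(2/3)·√0.0031 = 0.1192 m³/s.
Q_A = 0.1543 m³/s vs Q_B = 0.1192 m³/s, so channel A carries more.

channel A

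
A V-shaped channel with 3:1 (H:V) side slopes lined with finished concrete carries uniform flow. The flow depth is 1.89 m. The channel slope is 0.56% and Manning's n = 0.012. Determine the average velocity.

For a triangular section with side slope z = 3: A = zy² = 3×1.89² = 10.72 m²; P = 2y√(1+z²) = 2×1.89×3.162 = 11.95 m.
Hydraulic radius R = A/P = 10.72/11.95 = 0.8965 m.
From Manning's equation, V = (1/n) R^(2/3) S^(1/2) = (1/0.012) × 0.8965^(2/3) × 0.0056^(1/2) = 5.8 m/s.

V = 5.8 m/s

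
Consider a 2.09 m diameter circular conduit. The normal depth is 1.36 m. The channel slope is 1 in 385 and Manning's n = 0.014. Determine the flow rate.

Q = 6.14 m³/s

For a circular section of diameter D = 2.09 m at depth y = 1.36 m, the central angle is θ = 2 arccos(1 − 2y/D) = 3.754 rad. Then A = (D²/8)(θ − sin θ) = 2.364 m² and P = Dθ/2 = 3.923 m.
Hydraulic radius R = A/P = 2.364/3.923 = 0.6025 m.
Manning's equation: Q = (1/n) A R^(2/3) S^(1/2) = (1/0.014) × 2.364 × 0.6025^(2/3) × 0.002597^(1/2) = 6.14 m³/s.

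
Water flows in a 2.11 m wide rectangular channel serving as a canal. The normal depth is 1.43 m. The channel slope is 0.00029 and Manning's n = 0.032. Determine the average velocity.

Flow area A = b·y = 2.11 × 1.43 = 3.017 m². Wetted perimeter P = b + 2y = 2.11 + 2×1.43 = 4.97 m.
Hydraulic radius R = A/P = 3.017/4.97 = 0.6071 m.
From Manning's equation, V = (1/n) R^(2/3) S^(1/2) = (1/0.032) × 0.6071^(2/3) × 0.00029^(1/2) = 0.382 m/s.

V = 0.382 m/s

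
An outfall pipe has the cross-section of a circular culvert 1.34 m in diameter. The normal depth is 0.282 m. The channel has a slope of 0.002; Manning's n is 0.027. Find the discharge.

Q = 0.109 m³/s

For a circular section of diameter D = 1.34 m at depth y = 0.282 m, the central angle is θ = 2 arccos(1 − 2y/D) = 1.906 rad. Then A = (D²/8)(θ − sin θ) = 0.2159 m² and P = Dθ/2 = 1.277 m.
Hydraulic radius R = A/P = 0.2159/1.277 = 0.1691 m.
Manning's equation: Q = (1/n) A R^(2/3) S^(1/2) = (1/0.027) × 0.2159 × 0.1691^(2/3) × 0.002^(1/2) = 0.109 m³/s.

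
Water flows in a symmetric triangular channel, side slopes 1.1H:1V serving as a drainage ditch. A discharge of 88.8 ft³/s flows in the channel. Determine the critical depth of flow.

At critical depth, Q² T / (g A³) = 1, i.e. A³/T = Q²/g = 88.8²/32.2 = 244.9.
Try y = 2.43 ft: A³/T = 51.26 — too small.
Try y = 3.8 ft: A³/T = 479.4 — too large.
Try y = 3.32 ft: A³/T = 244 — ≈ 244.9.

y_c = 3.32 ft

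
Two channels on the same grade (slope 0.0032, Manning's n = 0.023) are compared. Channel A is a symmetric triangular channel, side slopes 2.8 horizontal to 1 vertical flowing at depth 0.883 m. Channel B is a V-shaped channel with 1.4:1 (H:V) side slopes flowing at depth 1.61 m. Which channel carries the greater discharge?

channel B

Channel A: For a triangular section with side slope z = 2.8: A = zy² = 2.8×0.883² = 2.183 m²; P = 2y√(1+z²) = 2×0.883×2.973 = 5.251 m. Hydraulic radius R = A/P = 2.183/5.251 = 0.4158 m. Q_A = (1/0.023)·2.183·0.4158^(2/3)·√0.0032 = 2.991 m³/s.
Channel B: For a triangular section with side slope z = 1.4: A = zy² = 1.4×1.61² = 3.629 m²; P = 2y√(1+z²) = 2×1.61×1.72 = 5.54 m. Hydraulic radius R = A/P = 3.629/5.54 = 0.6551 m. Q_B = (1/0.023)·3.629·0.6551^(2/3)·√0.0032 = 6.732 m³/s.
Q_A = 2.991 m³/s vs Q_B = 6.732 m³/s, so channel B carries more.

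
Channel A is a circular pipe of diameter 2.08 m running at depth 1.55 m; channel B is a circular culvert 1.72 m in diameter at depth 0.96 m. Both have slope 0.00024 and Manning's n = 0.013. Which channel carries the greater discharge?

Channel A: For a circular section of diameter D = 2.08 m at depth y = 1.55 m, the central angle is θ = 2 arccos(1 − 2y/D) = 4.167 rad. Then A = (D²/8)(θ − sin θ) = 2.716 m² and P = Dθ/2 = 4.333 m. Hydraulic radius R = A/P = 2.716/4.333 = 0.6267 m. Q_A = (1/0.013)·2.716·0.6267^(2/3)·√0.00024 = 2.37 m³/s.
Channel B: For a circular section of diameter D = 1.72 m at depth y = 0.96 m, the central angle is θ = 2 arccos(1 − 2y/D) = 3.375 rad. Then A = (D²/8)(θ − sin θ) = 1.333 m² and P = Dθ/2 = 2.902 m. Hydraulic radius R = A/P = 1.333/2.902 = 0.4594 m. Q_B = (1/0.013)·1.333·0.4594^(2/3)·√0.00024 = 0.9461 m³/s.
Q_A = 2.37 m³/s vs Q_B = 0.9461 m³/s, so channel A carries more.

channel A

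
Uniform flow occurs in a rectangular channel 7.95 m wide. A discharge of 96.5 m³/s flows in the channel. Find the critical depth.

For a rectangular channel, critical depth y_c = (q²/g)^(1/3) where q = Q/b = 96.5/7.95 = 12.14 m²/s.
So y_c = (12.14²/9.81)^(1/3) = 2.47 m.

y_c = 2.47 m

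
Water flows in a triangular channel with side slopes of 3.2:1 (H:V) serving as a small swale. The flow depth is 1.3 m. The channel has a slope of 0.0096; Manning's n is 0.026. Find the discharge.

For a triangular section with side slope z = 3.2: A = zy² = 3.2×1.3² = 5.408 m²; P = 2y√(1+z²) = 2×1.3×3.353 = 8.717 m.
Hydraulic radius R = A/P = 5.408/8.717 = 0.6204 m.
Manning's equation: Q = (1/n) A R^(2/3) S^(1/2) = (1/0.026) × 5.408 × 0.6204^(2/3) × 0.0096^(1/2) = 14.8 m³/s.

Q = 14.8 m³/s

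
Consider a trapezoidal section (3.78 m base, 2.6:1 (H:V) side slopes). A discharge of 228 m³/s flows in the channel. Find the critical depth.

At critical depth, Q² T / (g A³) = 1, i.e. A³/T = Q²/g = 228²/9.81 = 5299.
Try y = 4.33 m: A³/T = 10500 — too large.
Try y = 3.7 m: A³/T = 5294 — ≈ 5299.

y_c = 3.7 m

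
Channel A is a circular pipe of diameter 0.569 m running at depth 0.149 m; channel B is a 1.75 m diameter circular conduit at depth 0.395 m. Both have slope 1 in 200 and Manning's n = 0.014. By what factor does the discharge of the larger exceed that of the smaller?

14.9

Channel A: For a circular section of diameter D = 0.569 m at depth y = 0.149 m, the central angle is θ = 2 arccos(1 − 2y/D) = 2.149 rad. Then A = (D²/8)(θ − sin θ) = 0.05306 m² and P = Dθ/2 = 0.6113 m. Hydraulic radius R = A/P = 0.05306/0.6113 = 0.0868 m. Q_A = (1/0.014)·0.05306·0.0868^(2/3)·√0.005 = 0.05254 m³/s.
Channel B: For a circular section of diameter D = 1.75 m at depth y = 0.395 m, the central angle is θ = 2 arccos(1 − 2y/D) = 1.98 rad. Then A = (D²/8)(θ − sin θ) = 0.4069 m² and P = Dθ/2 = 1.733 m. Hydraulic radius R = A/P = 0.4069/1.733 = 0.2348 m. Q_B = (1/0.014)·0.4069·0.2348^(2/3)·√0.005 = 0.7823 m³/s.
The larger discharge is 0.7823 m³/s and the smaller is 0.05254 m³/s; the ratio is 14.9.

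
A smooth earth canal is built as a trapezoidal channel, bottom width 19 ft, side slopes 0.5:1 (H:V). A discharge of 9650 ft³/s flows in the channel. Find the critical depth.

At critical depth, Q² T / (g A³) = 1, i.e. A³/T = Q²/g = 9650²/32.2 = 2892000.
Trying y = 13.7 ft: A³/T = 1358000 — too small.
Trying y = 18.5 ft: A³/T = 3807000 — too large.
Trying y = 17.1 ft: A³/T = 2896000 — close enough.

y_c = 17.1 ft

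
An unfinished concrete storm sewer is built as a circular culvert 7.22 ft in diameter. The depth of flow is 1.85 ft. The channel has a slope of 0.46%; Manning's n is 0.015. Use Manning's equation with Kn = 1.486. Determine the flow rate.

Q = 58.7 ft³/s

For a circular section of diameter D = 7.22 ft at depth y = 1.85 ft, the central angle is θ = 2 arccos(1 − 2y/D) = 2.123 rad. Then A = (D²/8)(θ − sin θ) = 8.287 ft² and P = Dθ/2 = 7.664 ft.
Hydraulic radius R = A/P = 8.287/7.664 = 1.081 ft.
Manning's equation: Q = (1.486/n) A R^(2/3) S^(1/2) = (1.486/0.015) × 8.287 × 1.081^(2/3) × 0.0046^(1/2) = 58.7 ft³/s.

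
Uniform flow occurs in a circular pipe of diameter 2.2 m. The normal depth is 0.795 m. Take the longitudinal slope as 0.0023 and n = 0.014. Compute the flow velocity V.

V = 1.97 m/s

For a circular section of diameter D = 2.2 m at depth y = 0.795 m, the central angle is θ = 2 arccos(1 − 2y/D) = 2.58 rad. Then A = (D²/8)(θ − sin θ) = 1.238 m² and P = Dθ/2 = 2.838 m.
Hydraulic radius R = A/P = 1.238/2.838 = 0.4364 m.
From Manning's equation, V = (1/n) R^(2/3) S^(1/2) = (1/0.014) × 0.4364^(2/3) × 0.0023^(1/2) = 1.97 m/s.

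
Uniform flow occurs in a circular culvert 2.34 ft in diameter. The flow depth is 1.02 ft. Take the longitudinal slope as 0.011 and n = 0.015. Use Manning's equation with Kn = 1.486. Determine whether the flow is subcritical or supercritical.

For a circular section of diameter D = 2.34 ft at depth y = 1.02 ft, the central angle is θ = 2 arccos(1 − 2y/D) = 2.884 rad. Then A = (D²/8)(θ − sin θ) = 1.8 ft² and P = Dθ/2 = 3.375 ft.
Hydraulic radius R = A/P = 1.8/3.375 = 0.5334 ft.
V = (1.486/n) R^(2/3) √S = (1.486/0.015) × 0.5334^(2/3) × √0.011 = 6.834 ft/s. Hydraulic depth D_h = A/T = 1.8/2.321 = 0.7757 ft.
Froude number Fr = V/√(g·D_h) = 6.834/√(32.2×0.7757) = 1.37, which is greater than 1, so the flow is supercritical.

supercritical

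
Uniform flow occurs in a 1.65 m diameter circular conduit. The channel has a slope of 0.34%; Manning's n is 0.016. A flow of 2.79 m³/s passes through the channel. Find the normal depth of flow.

Manning's equation rearranged: A R^(2/3) = nQ / (1·√S) = 0.016 × 2.79 / (√0.0034) = 0.7656.
Try y = 0.687 m: A R^(2/3) = 0.4295 — low.
Try y = 1.15 m: A R^(2/3) = 0.9864 — high.
Try y = 0.965 m: A R^(2/3) = 0.7652 — matches.

y_n = 0.965 m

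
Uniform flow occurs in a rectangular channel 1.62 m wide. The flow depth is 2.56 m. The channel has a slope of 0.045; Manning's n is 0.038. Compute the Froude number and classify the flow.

subcritical

Flow area A = b·y = 1.62 × 2.56 = 4.147 m². Wetted perimeter P = b + 2y = 1.62 + 2×2.56 = 6.74 m.
Hydraulic radius R = A/P = 4.147/6.74 = 0.6153 m.
V = (1/n) R^(2/3) √S = (1/0.038) × 0.6153^(2/3) × √0.045 = 4.038 m/s. Hydraulic depth D_h = A/T = 4.147/1.62 = 2.56 m.
Froude number Fr = V/√(g·D_h) = 4.038/√(9.81×2.56) = 0.806, which is less than 1, so the flow is subcritical.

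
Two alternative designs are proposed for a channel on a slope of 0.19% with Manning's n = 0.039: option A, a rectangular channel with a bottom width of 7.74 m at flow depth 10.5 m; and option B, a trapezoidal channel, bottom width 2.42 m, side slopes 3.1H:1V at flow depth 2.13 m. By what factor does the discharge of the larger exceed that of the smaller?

Channel A: Flow area A = b·y = 7.74 × 10.5 = 81.27 m². Wetted perimeter P = b + 2y = 7.74 + 2×10.5 = 28.74 m. Hydraulic radius R = A/P = 81.27/28.74 = 2.828 m. Q_A = (1/0.039)·81.27·2.828^(2/3)·√0.0019 = 181.6 m³/s.
Channel B: With bottom width b = 2.42 m and side slope z = 3.1: A = (b + zy)y = (2.42 + 3.1×2.13)×2.13 = 19.22 m²; P = b + 2y√(1+z²) = 2.42 + 2×2.13×3.257 = 16.3 m. Hydraulic radius R = A/P = 19.22/16.3 = 1.179 m. Q_B = (1/0.039)·19.22·1.179^(2/3)·√0.0019 = 23.98 m³/s.
The larger discharge is 181.6 m³/s and the smaller is 23.98 m³/s; the ratio is 7.58.

7.58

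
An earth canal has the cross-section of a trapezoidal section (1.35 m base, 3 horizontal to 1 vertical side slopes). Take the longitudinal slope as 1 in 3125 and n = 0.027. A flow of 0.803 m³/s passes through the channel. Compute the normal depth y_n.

y_n = 0.666 m

Manning's equation rearranged: A R^(2/3) = nQ / (1·√S) = 0.027 × 0.803 / (√0.00032) = 1.212.
At y = 0.845 m: A R^(2/3) = 2.041 — over.
At y = 0.537 m: A R^(2/3) = 0.767 — short.
At y = 0.666 m: A R^(2/3) = 1.212 — close enough.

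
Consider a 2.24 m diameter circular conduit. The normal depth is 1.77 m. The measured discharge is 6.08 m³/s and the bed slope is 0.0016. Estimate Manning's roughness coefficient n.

n = 0.017

For a circular section of diameter D = 2.24 m at depth y = 1.77 m, the central angle is θ = 2 arccos(1 − 2y/D) = 4.38 rad. Then A = (D²/8)(θ − sin θ) = 3.34 m² and P = Dθ/2 = 4.906 m.
Hydraulic radius R = A/P = 3.34/4.906 = 0.6809 m.
Rearranging Manning's equation: n = (1/Q) A R^(2/3) S^(1/2) = (1/6.08) × 3.34 × 0.6809^(2/3) × √0.0016 = 0.017.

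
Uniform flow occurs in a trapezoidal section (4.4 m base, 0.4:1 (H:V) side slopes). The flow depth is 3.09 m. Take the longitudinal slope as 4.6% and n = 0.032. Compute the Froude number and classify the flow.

With bottom width b = 4.4 m and side slope z = 0.4: A = (b + zy)y = (4.4 + 0.4×3.09)×3.09 = 17.42 m²; P = b + 2y√(1+z²) = 4.4 + 2×3.09×1.077 = 11.06 m.
Hydraulic radius R = A/P = 17.42/11.06 = 1.575 m.
V = (1/n) R^(2/3) √S = (1/0.032) × 1.575^(2/3) × √0.046 = 9.074 m/s. Hydraulic depth D_h = A/T = 17.42/6.872 = 2.534 m.
Froude number Fr = V/√(g·D_h) = 9.074/√(9.81×2.534) = 1.82, which is greater than 1, so the flow is supercritical.

supercritical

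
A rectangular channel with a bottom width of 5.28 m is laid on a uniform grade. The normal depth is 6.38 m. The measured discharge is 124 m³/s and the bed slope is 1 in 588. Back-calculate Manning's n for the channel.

n = 0.017

Flow area A = b·y = 5.28 × 6.38 = 33.69 m². Wetted perimeter P = b + 2y = 5.28 + 2×6.38 = 18.04 m.
Hydraulic radius R = A/P = 33.69/18.04 = 1.867 m.
Rearranging Manning's equation: n = (1/Q) A R^(2/3) S^(1/2) = (1/124) × 33.69 × 1.867^(2/3) × √0.001701 = 0.017.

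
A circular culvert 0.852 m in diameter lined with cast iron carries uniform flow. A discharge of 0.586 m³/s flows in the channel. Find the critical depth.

At critical depth, Q² T / (g A³) = 1, i.e. A³/T = Q²/g = 0.586²/9.81 = 0.035.
At y = 0.562 m: A³/T = 0.07863 — too large.
At y = 0.406 m: A³/T = 0.02262 — too small.
At y = 0.455 m: A³/T = 0.03496 — matches.

y_c = 0.455 m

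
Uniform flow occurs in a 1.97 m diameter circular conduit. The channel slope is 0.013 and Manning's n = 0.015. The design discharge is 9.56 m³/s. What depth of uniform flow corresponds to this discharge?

y_n = 1.17 m

Manning's equation rearranged: A R^(2/3) = nQ / (1·√S) = 0.015 × 9.56 / (√0.013) = 1.258.
Trying y = 0.877 m: A R^(2/3) = 0.7768 — too small.
Trying y = 1.17 m: A R^(2/3) = 1.257 — close enough.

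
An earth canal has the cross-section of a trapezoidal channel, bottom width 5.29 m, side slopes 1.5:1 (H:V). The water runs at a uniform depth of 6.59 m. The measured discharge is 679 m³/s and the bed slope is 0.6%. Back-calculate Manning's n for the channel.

n = 0.026

With bottom width b = 5.29 m and side slope z = 1.5: A = (b + zy)y = (5.29 + 1.5×6.59)×6.59 = 100 m²; P = b + 2y√(1+z²) = 5.29 + 2×6.59×1.803 = 29.05 m.
Hydraulic radius R = A/P = 100/29.05 = 3.442 m.
Rearranging Manning's equation: n = (1/Q) A R^(2/3) S^(1/2) = (1/679) × 100 × 3.442^(2/3) × √0.006 = 0.026.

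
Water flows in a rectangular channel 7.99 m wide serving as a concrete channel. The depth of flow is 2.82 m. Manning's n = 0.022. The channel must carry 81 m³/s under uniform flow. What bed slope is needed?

Flow area A = b·y = 7.99 × 2.82 = 22.53 m². Wetted perimeter P = b + 2y = 7.99 + 2×2.82 = 13.63 m.
Hydraulic radius R = A/P = 22.53/13.63 = 1.653 m.
From Manning's equation, S = [nQ / (1 A R^(2/3))]² = [0.022 × 81 / (1 × 22.53 × 1.653^(2/3))]² = 0.0032.

S = 0.0032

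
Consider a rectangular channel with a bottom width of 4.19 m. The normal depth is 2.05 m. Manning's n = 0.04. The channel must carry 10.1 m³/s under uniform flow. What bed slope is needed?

S = 0.00211

Flow area A = b·y = 4.19 × 2.05 = 8.589 m². Wetted perimeter P = b + 2y = 4.19 + 2×2.05 = 8.29 m.
Hydraulic radius R = A/P = 8.589/8.29 = 1.036 m.
From Manning's equation, S = [nQ / (1 A R^(2/3))]² = [0.04 × 10.1 / (1 × 8.589 × 1.036^(2/3))]² = 0.00211.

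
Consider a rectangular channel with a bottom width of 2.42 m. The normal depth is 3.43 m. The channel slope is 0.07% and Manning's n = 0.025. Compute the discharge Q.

Flow area A = b·y = 2.42 × 3.43 = 8.301 m². Wetted perimeter P = b + 2y = 2.42 + 2×3.43 = 9.28 m.
Hydraulic radius R = A/P = 8.301/9.28 = 0.8945 m.
Manning's equation: Q = (1/n) A R^(2/3) S^(1/2) = (1/0.025) × 8.301 × 0.8945^(2/3) × 0.0007^(1/2) = 8.16 m³/s.

Q = 8.16 m³/s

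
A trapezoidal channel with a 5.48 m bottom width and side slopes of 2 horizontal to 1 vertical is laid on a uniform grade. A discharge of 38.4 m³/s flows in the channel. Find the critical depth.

y_c = 1.43 m

At critical depth, Q² T / (g A³) = 1, i.e. A³/T = Q²/g = 38.4²/9.81 = 150.3.
At y = 1.71 m: A³/T = 286.1 — high.
At y = 1.14 m: A³/T = 68.96 — low.
At y = 1.43 m: A³/T = 151.5 — matches.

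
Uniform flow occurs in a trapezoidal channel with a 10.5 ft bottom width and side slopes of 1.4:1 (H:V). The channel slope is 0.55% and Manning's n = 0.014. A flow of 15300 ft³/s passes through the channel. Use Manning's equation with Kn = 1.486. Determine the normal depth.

Manning's equation rearranged: A R^(2/3) = nQ / (1.486·√S) = 0.014 × 15300 / (1.486 × √0.0055) = 1944.
Trying y = 13.3 ft: A R^(2/3) = 1401 — too small.
Trying y = 18.2 ft: A R^(2/3) = 2824 — too large.
Trying y = 15.4 ft: A R^(2/3) = 1938 — matches.

y_n = 15.4 ft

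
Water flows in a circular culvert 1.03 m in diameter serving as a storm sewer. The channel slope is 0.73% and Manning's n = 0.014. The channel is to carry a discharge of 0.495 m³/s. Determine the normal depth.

Manning's equation rearranged: A R^(2/3) = nQ / (1·√S) = 0.014 × 0.495 / (√0.0073) = 0.08111.
Try y = 0.301 m: A R^(2/3) = 0.06277 — low.
Try y = 0.344 m: A R^(2/3) = 0.08115 — ≈ 0.08111.

y_n = 0.344 m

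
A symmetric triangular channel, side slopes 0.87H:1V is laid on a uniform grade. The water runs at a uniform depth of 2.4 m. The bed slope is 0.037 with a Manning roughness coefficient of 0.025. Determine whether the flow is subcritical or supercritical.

For a triangular section with side slope z = 0.87: A = zy² = 0.87×2.4² = 5.011 m²; P = 2y√(1+z²) = 2×2.4×1.325 = 6.362 m.
Hydraulic radius R = A/P = 5.011/6.362 = 0.7876 m.
V = (1/n) R^(2/3) √S = (1/0.025) × 0.7876^(2/3) × √0.037 = 6.562 m/s. Hydraulic depth D_h = A/T = 5.011/4.176 = 1.2 m.
Froude number Fr = V/√(g·D_h) = 6.562/√(9.81×1.2) = 1.91, which is greater than 1, so the flow is supercritical.

supercritical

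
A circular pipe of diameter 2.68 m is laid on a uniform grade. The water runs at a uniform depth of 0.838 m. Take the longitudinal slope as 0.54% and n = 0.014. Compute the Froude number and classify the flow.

supercritical

For a circular section of diameter D = 2.68 m at depth y = 0.838 m, the central angle is θ = 2 arccos(1 − 2y/D) = 2.374 rad. Then A = (D²/8)(θ − sin θ) = 1.507 m² and P = Dθ/2 = 3.181 m.
Hydraulic radius R = A/P = 1.507/3.181 = 0.4739 m.
V = (1/n) R^(2/3) √S = (1/0.014) × 0.4739^(2/3) × √0.0054 = 3.191 m/s. Hydraulic depth D_h = A/T = 1.507/2.485 = 0.6066 m.
Froude number Fr = V/√(g·D_h) = 3.191/√(9.81×0.6066) = 1.31, which is greater than 1, so the flow is supercritical.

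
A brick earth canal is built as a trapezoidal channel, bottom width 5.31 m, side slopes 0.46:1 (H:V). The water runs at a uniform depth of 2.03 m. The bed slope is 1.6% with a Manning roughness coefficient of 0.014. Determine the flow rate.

Q = 136 m³/s

With bottom width b = 5.31 m and side slope z = 0.46: A = (b + zy)y = (5.31 + 0.46×2.03)×2.03 = 12.67 m²; P = b + 2y√(1+z²) = 5.31 + 2×2.03×1.101 = 9.779 m.
Hydraulic radius R = A/P = 12.67/9.779 = 1.296 m.
Manning's equation: Q = (1/n) A R^(2/3) S^(1/2) = (1/0.014) × 12.67 × 1.296^(2/3) × 0.016^(1/2) = 136 m³/s.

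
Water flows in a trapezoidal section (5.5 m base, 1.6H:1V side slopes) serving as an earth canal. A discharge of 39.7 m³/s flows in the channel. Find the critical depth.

y_c = 1.5 m

At critical depth, Q² T / (g A³) = 1, i.e. A³/T = Q²/g = 39.7²/9.81 = 160.7.
Try y = 1.89 m: A³/T = 362.1 — too large.
Try y = 1.26 m: A³/T = 89.1 — too small.
Try y = 1.5 m: A³/T = 161.6 — matches.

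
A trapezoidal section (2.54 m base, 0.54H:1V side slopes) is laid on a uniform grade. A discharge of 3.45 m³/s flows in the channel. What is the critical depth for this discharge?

At critical depth, Q² T / (g A³) = 1, i.e. A³/T = Q²/g = 3.45²/9.81 = 1.213.
Trying y = 0.649 m: A³/T = 2.037 — over.
Trying y = 0.409 m: A³/T = 0.4829 — short.
Trying y = 0.55 m: A³/T = 1.212 — matches.

y_c = 0.55 m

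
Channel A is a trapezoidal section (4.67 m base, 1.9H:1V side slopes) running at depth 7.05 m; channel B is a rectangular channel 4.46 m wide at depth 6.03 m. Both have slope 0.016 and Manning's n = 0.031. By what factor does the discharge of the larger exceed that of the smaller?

Channel A: With bottom width b = 4.67 m and side slope z = 1.9: A = (b + zy)y = (4.67 + 1.9×7.05)×7.05 = 127.4 m²; P = b + 2y√(1+z²) = 4.67 + 2×7.05×2.147 = 34.94 m. Hydraulic radius R = A/P = 127.4/34.94 = 3.645 m. Q_A = (1/0.031)·127.4·3.645^(2/3)·√0.016 = 1231 m³/s.
Channel B: Flow area A = b·y = 4.46 × 6.03 = 26.89 m². Wetted perimeter P = b + 2y = 4.46 + 2×6.03 = 16.52 m. Hydraulic radius R = A/P = 26.89/16.52 = 1.628 m. Q_B = (1/0.031)·26.89·1.628^(2/3)·√0.016 = 151.9 m³/s.
The larger discharge is 1231 m³/s and the smaller is 151.9 m³/s; the ratio is 8.1.

8.1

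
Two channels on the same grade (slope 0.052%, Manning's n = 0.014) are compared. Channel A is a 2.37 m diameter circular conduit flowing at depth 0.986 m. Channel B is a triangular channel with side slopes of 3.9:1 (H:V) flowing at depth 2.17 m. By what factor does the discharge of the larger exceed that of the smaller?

16.9

Channel A: For a circular section of diameter D = 2.37 m at depth y = 0.986 m, the central angle is θ = 2 arccos(1 − 2y/D) = 2.804 rad. Then A = (D²/8)(θ − sin θ) = 1.736 m² and P = Dθ/2 = 3.323 m. Hydraulic radius R = A/P = 1.736/3.323 = 0.5225 m. Q_A = (1/0.014)·1.736·0.5225^(2/3)·√0.00052 = 1.835 m³/s.
Channel B: For a triangular section with side slope z = 3.9: A = zy² = 3.9×2.17² = 18.36 m²; P = 2y√(1+z²) = 2×2.17×4.026 = 17.47 m. Hydraulic radius R = A/P = 18.36/17.47 = 1.051 m. Q_B = (1/0.014)·18.36·1.051^(2/3)·√0.00052 = 30.92 m³/s.
The larger discharge is 30.92 m³/s and the smaller is 1.835 m³/s; the ratio is 16.9.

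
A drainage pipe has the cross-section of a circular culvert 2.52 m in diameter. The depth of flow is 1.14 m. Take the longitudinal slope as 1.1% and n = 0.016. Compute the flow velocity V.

For a circular section of diameter D = 2.52 m at depth y = 1.14 m, the central angle is θ = 2 arccos(1 − 2y/D) = 2.951 rad. Then A = (D²/8)(θ − sin θ) = 2.192 m² and P = Dθ/2 = 3.718 m.
Hydraulic radius R = A/P = 2.192/3.718 = 0.5895 m.
From Manning's equation, V = (1/n) R^(2/3) S^(1/2) = (1/0.016) × 0.5895^(2/3) × 0.011^(1/2) = 4.61 m/s.

V = 4.61 m/s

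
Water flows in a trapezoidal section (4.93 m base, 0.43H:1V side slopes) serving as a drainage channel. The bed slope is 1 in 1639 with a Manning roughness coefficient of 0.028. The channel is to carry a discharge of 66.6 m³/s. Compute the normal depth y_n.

y_n = 5.68 m

Manning's equation rearranged: A R^(2/3) = nQ / (1·√S) = 0.028 × 66.6 / (√0.0006101) = 75.5.
Trying y = 4.21 m: A R^(2/3) = 45.24 — low.
Trying y = 6.96 m: A R^(2/3) = 108.1 — high.
Trying y = 5.68 m: A R^(2/3) = 75.5 — close enough.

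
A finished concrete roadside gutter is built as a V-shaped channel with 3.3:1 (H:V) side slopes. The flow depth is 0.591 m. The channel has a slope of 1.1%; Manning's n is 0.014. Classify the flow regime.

For a triangular section with side slope z = 3.3: A = zy² = 3.3×0.591² = 1.153 m²; P = 2y√(1+z²) = 2×0.591×3.448 = 4.076 m.
Hydraulic radius R = A/P = 1.153/4.076 = 0.2828 m.
V = (1/n) R^(2/3) √S = (1/0.014) × 0.2828^(2/3) × √0.011 = 3.228 m/s. Hydraulic depth D_h = A/T = 1.153/3.901 = 0.2955 m.
Froude number Fr = V/√(g·D_h) = 3.228/√(9.81×0.2955) = 1.9, which is greater than 1, so the flow is supercritical.

supercritical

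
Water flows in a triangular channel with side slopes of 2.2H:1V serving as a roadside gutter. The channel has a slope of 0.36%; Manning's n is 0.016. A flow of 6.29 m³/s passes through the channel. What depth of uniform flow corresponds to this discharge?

Manning's equation rearranged: A R^(2/3) = nQ / (1·√S) = 0.016 × 6.29 / (√0.0036) = 1.677.
At y = 1.28 m: A R^(2/3) = 2.514 — high.
At y = 1.1 m: A R^(2/3) = 1.679 — matches.

y_n = 1.1 m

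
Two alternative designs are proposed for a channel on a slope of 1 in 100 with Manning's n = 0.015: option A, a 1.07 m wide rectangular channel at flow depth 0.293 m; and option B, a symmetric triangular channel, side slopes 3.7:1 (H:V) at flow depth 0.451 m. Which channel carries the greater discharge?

channel B

Channel A: Flow area A = b·y = 1.07 × 0.293 = 0.3135 m². Wetted perimeter P = b + 2y = 1.07 + 2×0.293 = 1.656 m. Hydraulic radius R = A/P = 0.3135/1.656 = 0.1893 m. Q_A = (1/0.015)·0.3135·0.1893^(2/3)·√0.01 = 0.6891 m³/s.
Channel B: For a triangular section with side slope z = 3.7: A = zy² = 3.7×0.451² = 0.7526 m²; P = 2y√(1+z²) = 2×0.451×3.833 = 3.457 m. Hydraulic radius R = A/P = 0.7526/3.457 = 0.2177 m. Q_B = (1/0.015)·0.7526·0.2177^(2/3)·√0.01 = 1.816 m³/s.
Q_A = 0.6891 m³/s vs Q_B = 1.816 m³/s, so channel B carries more.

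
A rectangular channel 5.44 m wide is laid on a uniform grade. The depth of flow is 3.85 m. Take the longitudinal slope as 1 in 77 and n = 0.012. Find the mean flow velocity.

V = 13 m/s

Flow area A = b·y = 5.44 × 3.85 = 20.94 m². Wetted perimeter P = b + 2y = 5.44 + 2×3.85 = 13.14 m.
Hydraulic radius R = A/P = 20.94/13.14 = 1.594 m.
From Manning's equation, V = (1/n) R^(2/3) S^(1/2) = (1/0.012) × 1.594^(2/3) × 0.01299^(1/2) = 13 m/s.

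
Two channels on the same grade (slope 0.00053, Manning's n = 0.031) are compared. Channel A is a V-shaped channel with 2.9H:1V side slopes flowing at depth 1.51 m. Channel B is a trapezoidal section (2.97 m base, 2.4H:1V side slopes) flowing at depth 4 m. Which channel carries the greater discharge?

channel B

Channel A: For a triangular section with side slope z = 2.9: A = zy² = 2.9×1.51² = 6.612 m²; P = 2y√(1+z²) = 2×1.51×3.068 = 9.264 m. Hydraulic radius R = A/P = 6.612/9.264 = 0.7138 m. Q_A = (1/0.031)·6.612·0.7138^(2/3)·√0.00053 = 3.922 m³/s.
Channel B: With bottom width b = 2.97 m and side slope z = 2.4: A = (b + zy)y = (2.97 + 2.4×4)×4 = 50.28 m²; P = b + 2y√(1+z²) = 2.97 + 2×4×2.6 = 23.77 m. Hydraulic radius R = A/P = 50.28/23.77 = 2.115 m. Q_B = (1/0.031)·50.28·2.115^(2/3)·√0.00053 = 61.53 m³/s.
Q_A = 3.922 m³/s vs Q_B = 61.53 m³/s, so channel B carries more.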